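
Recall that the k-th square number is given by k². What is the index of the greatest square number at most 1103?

Solve n² ≤ 1103 for integer n.
n = 33 gives 1089 ≤ 1103, while n = 34 gives 1156 > 1103; so the answer is index 33.

33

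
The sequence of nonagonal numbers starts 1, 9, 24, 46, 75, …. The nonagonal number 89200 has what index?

160

Set n(7n−5)/2 = 89200, giving 7n² − 5n − 178400 = 0.
So n = (5 + 2235) / 14 = 2240/14 = 160.
Check: 160·(7·160 − 5)/2 = 89200. ✓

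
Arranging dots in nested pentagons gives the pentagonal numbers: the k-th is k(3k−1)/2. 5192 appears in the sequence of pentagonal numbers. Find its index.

59

Set n(3n−1)/2 = 5192, giving 3n² − n − 10384 = 0.
The discriminant is 1 + 24·5192 = 124609, and √124609 = 353.
So n = (1 + 353) / 6 = 354/6 = 59.
Check: 59·(3·59 − 1)/2 = 5192. ✓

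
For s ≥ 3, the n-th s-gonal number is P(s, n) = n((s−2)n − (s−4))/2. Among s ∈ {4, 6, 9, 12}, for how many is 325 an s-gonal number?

2

s = 4: P(4, 18) = 324 and P(4, 19) = 361; 325 is not s-gonal.
s = 6: P(6, 13) = 325. ✓
s = 9: P(9, 10) = 325. ✓
s = 12: P(12, 8) = 288 and P(12, 9) = 369; 325 is not s-gonal.
Hits: s ∈ {6, 9} → 2.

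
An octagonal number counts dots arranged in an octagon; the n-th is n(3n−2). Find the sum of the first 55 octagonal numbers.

167860

Σ i(3i−2) = 3Σi² − 2Σi over i = 1..55.
Σi = 1540 and Σi² = 56980.
3·56980 − 2·1540 = 167860.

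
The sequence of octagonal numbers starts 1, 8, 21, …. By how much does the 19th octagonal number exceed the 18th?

Consecutive octagonal numbers differ by 6n − 5: here 6·19 − 5 = 109.

109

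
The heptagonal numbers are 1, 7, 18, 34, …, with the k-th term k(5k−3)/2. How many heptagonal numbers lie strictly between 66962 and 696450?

365

The n-th heptagonal number is n(5n−3)/2.
Smallest index with value > 66962: n = 164 (giving 66994).
Largest index with value < 696450: n = 528 (giving 696168).
Indices 164 through 528: 365 terms.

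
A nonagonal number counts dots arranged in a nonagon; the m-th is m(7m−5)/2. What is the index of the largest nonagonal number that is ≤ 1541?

Solve n(7n−5)/2 ≤ 1541 for integer n.
n = 21 gives 1491 ≤ 1541, while n = 22 gives 1639 > 1541; so the answer is index 21.

21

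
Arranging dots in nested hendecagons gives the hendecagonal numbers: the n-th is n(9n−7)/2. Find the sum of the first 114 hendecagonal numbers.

2228700

Σ i(9i−7)/2 = (9Σi² − 7Σi) / 2 over i = 1..114.
Σi = 6555 and Σi² = 500365.
(9·500365 − 7·6555) / 2 = 4457400/2 = 2228700.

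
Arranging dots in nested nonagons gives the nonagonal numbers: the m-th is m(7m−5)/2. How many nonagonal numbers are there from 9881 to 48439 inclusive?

65

The n-th nonagonal number is n(7n−5)/2.
Smallest index with value ≥ 9881: n = 54 (giving 10071).
Largest index with value ≤ 48439: n = 118 (giving 48439).
Indices 54 through 118: 65 terms.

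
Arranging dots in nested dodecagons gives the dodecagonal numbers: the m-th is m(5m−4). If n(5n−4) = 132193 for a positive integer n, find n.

163

Set n(5n−4) = 132193, giving 5n² − 4n − 132193 = 0.
The discriminant is 16 + 20·132193 = 2643876, and √2643876 = 1626.
So n = (4 + 1626) / 10 = 1630/10 = 163.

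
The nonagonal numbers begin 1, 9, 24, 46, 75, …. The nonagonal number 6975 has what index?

45

Set n(7n−5)/2 = 6975, giving 7n² − 5n − 13950 = 0.
The discriminant is 25 + 56·6975 = 390625, and √390625 = 625.
So n = (5 + 625) / 14 = 630/14 = 45.
Check: 45·(7·45 − 5)/2 = 6975. ✓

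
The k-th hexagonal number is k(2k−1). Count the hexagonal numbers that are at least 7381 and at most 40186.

82

The n-th hexagonal number is n(2n−1).
Smallest index with value ≥ 7381: n = 61 (giving 7381).
Largest index with value ≤ 40186: n = 142 (giving 40186).
Indices 61 through 142: 82 terms.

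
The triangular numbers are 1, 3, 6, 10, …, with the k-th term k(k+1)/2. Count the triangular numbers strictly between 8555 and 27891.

105

The n-th triangular number is n(n+1)/2.
Smallest index with value > 8555: n = 131 (giving 8646).
Largest index with value < 27891: n = 235 (giving 27730).
Indices 131 through 235: 105 terms.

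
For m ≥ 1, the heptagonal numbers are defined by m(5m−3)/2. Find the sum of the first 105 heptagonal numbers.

970165

Σ i(5i−3)/2 = (5Σi² − 3Σi) / 2 over i = 1..105.
Σi = 5565 and Σi² = 391405.
(5·391405 − 3·5565) / 2 = 1940330/2 = 970165.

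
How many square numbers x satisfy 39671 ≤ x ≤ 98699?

115

The n-th square number is n².
Smallest index with value ≥ 39671: n = 200 (giving 40000).
Largest index with value ≤ 98699: n = 314 (giving 98596).
Indices 200 through 314: 115 terms.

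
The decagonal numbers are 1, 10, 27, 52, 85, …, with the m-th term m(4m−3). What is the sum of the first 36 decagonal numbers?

62826

Σ i(4i−3) = 4Σi² − 3Σi over i = 1..36.
Σi = 666 and Σi² = 16206.
4·16206 − 3·666 = 62826.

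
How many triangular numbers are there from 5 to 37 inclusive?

The n-th triangular number is n(n+1)/2.
Smallest index with value ≥ 5: n = 3 (giving 6).
Largest index with value ≤ 37: n = 8 (giving 36).
Indices 3 through 8: 6 terms.

6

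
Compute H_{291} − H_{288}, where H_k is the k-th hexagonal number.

3471

291·(2·291 − 1) = 169071 and 288·(2·288 − 1) = 165600.
Difference: 169071 − 165600 = 3471.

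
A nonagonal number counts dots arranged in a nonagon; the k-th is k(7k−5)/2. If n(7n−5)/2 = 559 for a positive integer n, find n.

Set n(7n−5)/2 = 559, giving 7n² − 5n − 1118 = 0.
So n = (5 + 177) / 14 = 182/14 = 13.

13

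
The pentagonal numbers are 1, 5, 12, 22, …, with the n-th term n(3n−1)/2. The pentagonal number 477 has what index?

18

Set n(3n−1)/2 = 477, giving 3n² − n − 954 = 0.
The discriminant is 1 + 24·477 = 11449, and √11449 = 107.
So n = (1 + 107) / 6 = 108/6 = 18.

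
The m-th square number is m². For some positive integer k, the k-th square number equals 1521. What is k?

We need n² = 1521, so n = √1521 = 39.
Check: 39² = 1521. ✓

39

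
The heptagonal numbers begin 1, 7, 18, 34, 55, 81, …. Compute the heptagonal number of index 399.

397404

399·(5·399 − 3)/2 = 399·1992/2 = 399·996 = 397404.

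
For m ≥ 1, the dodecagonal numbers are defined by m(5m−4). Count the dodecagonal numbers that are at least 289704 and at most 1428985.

The n-th dodecagonal number is n(5n−4).
Smallest index with value ≥ 289704: n = 242 (giving 291852).
Largest index with value ≤ 1428985: n = 535 (giving 1428985).
Indices 242 through 535: 294 terms.

294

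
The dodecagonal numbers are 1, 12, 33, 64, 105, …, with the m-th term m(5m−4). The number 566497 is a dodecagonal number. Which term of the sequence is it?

Set n(5n−4) = 566497, giving 5n² − 4n − 566497 = 0.
So n = (4 + 3366) / 10 = 3370/10 = 337.
Check: 337·(5·337 − 4) = 566497. ✓

337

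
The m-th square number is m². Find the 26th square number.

The 26th square number is n² with n = 26.
26² = 676.

676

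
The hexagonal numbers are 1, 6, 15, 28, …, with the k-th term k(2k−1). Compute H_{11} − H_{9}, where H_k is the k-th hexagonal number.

11·(2·11 − 1) = 231 and 9·(2·9 − 1) = 153.
Difference: 231 − 153 = 78.

78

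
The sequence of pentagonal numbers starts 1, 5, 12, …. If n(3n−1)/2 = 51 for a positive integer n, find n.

Set n(3n−1)/2 = 51, giving 3n² − n − 102 = 0.
So n = (1 + 35) / 6 = 36/6 = 6.

6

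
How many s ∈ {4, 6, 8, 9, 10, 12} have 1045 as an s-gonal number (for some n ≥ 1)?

1

s = 4: P(4, 32) = 1024 and P(4, 33) = 1089; 1045 is not s-gonal.
s = 6: P(6, 23) = 1035 and P(6, 24) = 1128; 1045 is not s-gonal.
s = 8: P(8, 19) = 1045. ✓
s = 9: P(9, 17) = 969 and P(9, 18) = 1089; 1045 is not s-gonal.
s = 10: P(10, 16) = 976 and P(10, 17) = 1105; 1045 is not s-gonal.
s = 12: P(12, 14) = 924 and P(12, 15) = 1065; 1045 is not s-gonal.
Hits: s ∈ {8} → 1.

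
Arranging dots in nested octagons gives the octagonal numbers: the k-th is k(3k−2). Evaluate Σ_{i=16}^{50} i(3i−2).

122745

Σ i(3i−2) = 3Σi² − 2Σi over i = 16..50.
Σi = 1275 − 120 = 1155 and Σi² = 42925 − 1240 = 41685.
3·41685 − 2·1155 = 122745.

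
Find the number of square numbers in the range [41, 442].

The n-th square number is n².
Smallest index with value ≥ 41: n = 7 (giving 49).
Largest index with value ≤ 442: n = 21 (giving 441).
Indices 7 through 21: 15 terms.

15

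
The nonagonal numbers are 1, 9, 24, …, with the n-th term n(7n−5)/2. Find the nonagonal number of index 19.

The 19th nonagonal number is n(7n−5)/2 with n = 19.
19·(7·19 − 5)/2 = 19·128/2 = 19·64 = 1216.

1216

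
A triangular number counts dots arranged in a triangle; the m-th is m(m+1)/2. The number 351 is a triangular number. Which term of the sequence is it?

26

Set n(n+1)/2 = 351, giving n² + n − 702 = 0.
The discriminant is 1 + 8·351 = 2809, and √2809 = 53.
So n = (-1 + 53) / 2 = 52/2 = 26.
Check: 26·27/2 = 351. ✓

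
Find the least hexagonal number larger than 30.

45

Solve n(2n−1) > 30 for integer n.
The largest n with value ≤ 30 is 4 (since 28 ≤ 30 < 45), so the first above is n = 5, value 45.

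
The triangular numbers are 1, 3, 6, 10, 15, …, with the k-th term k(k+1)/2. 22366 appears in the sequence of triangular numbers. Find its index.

Set n(n+1)/2 = 22366, giving n² + n − 44732 = 0.
The discriminant is 1 + 8·22366 = 178929, and √178929 = 423.
So n = (-1 + 423) / 2 = 422/2 = 211.
Check: 211·212/2 = 22366. ✓

211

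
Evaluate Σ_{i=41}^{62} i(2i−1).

Σ i(2i−1) = 2Σi² − Σi over i = 41..62.
Σi = 1953 − 820 = 1133 and Σi² = 81375 − 22140 = 59235.
2·59235 − 1·1133 = 117337.

117337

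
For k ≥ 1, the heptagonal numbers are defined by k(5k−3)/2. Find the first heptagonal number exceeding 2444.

2512

Solve n(5n−3)/2 > 2444 for integer n.
The largest n with value ≤ 2444 is 31 (since 2356 ≤ 2444 < 2512), so the first above is n = 32, value 2512.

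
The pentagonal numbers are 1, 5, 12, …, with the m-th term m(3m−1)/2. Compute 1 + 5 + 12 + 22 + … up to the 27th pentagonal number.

10206

Σ i(3i−1)/2 = (3Σi² − Σi) / 2 over i = 1..27.
Σi = 378 and Σi² = 6930.
(3·6930 − 1·378) / 2 = 20412/2 = 10206.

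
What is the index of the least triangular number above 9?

Solve n(n+1)/2 > 9 for integer n.
The largest n with value ≤ 9 is 3 (since 6 ≤ 9 < 10), so the first above is n = 4, value 10.

4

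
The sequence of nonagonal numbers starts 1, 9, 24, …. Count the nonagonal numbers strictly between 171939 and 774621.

248

The n-th nonagonal number is n(7n−5)/2.
Smallest index with value > 171939: n = 223 (giving 173494).
Largest index with value < 774621: n = 470 (giving 771975).
Indices 223 through 470: 248 terms.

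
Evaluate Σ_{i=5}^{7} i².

110

Σ_{i=5}^{7} i² = 140 − 30 = 110.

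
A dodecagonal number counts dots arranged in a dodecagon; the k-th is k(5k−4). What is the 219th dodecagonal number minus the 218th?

Consecutive dodecagonal numbers differ by 10n − 9: here 10·219 − 9 = 2181.

2181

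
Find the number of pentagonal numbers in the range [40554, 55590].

The n-th pentagonal number is n(3n−1)/2.
Smallest index with value ≥ 40554: n = 165 (giving 40755).
Largest index with value ≤ 55590: n = 192 (giving 55200).
Indices 165 through 192: 28 terms.

28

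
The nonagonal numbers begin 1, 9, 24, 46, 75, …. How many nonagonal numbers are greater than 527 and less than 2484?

The n-th nonagonal number is n(7n−5)/2.
Smallest index with value > 527: n = 13 (giving 559).
Largest index with value < 2484: n = 26 (giving 2301).
Indices 13 through 26: 14 terms.

14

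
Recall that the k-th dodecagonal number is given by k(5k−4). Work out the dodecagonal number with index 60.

The 60th dodecagonal number is n(5n−4) with n = 60.
60·(5·60 − 4) = 60·296 = 17760.

17760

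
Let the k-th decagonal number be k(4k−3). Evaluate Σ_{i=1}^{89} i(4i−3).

943845

Σ i(4i−3) = 4Σi² − 3Σi over i = 1..89.
Σi = 4005 and Σi² = 238965.
4·238965 − 3·4005 = 943845.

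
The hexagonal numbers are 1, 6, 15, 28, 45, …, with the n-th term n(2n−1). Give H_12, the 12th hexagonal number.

12·(2·12 − 1) = 12·23 = 276.

276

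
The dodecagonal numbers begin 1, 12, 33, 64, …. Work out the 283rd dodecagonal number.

399313

The 283rd dodecagonal number is n(5n−4) with n = 283.
283·(5·283 − 4) = 283·1411 = 399313.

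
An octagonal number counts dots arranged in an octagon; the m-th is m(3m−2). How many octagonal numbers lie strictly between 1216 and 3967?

16

The n-th octagonal number is n(3n−2).
Smallest index with value > 1216: n = 21 (giving 1281).
Largest index with value < 3967: n = 36 (giving 3816).
Indices 21 through 36: 16 terms.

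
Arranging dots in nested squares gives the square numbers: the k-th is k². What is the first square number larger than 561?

576

Solve n² > 561 for integer n.
The largest n with value ≤ 561 is 23 (since 529 ≤ 561 < 576), so the first above is n = 24, value 576.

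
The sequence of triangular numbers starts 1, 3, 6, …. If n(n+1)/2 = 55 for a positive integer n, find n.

Set n(n+1)/2 = 55, giving n² + n − 110 = 0.
The discriminant is 1 + 8·55 = 441, and √441 = 21.
So n = (-1 + 21) / 2 = 20/2 = 10.
Check: 10·11/2 = 55. ✓

10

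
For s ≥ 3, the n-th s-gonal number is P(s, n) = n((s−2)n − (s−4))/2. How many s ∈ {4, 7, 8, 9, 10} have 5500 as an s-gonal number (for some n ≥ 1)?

s = 4: P(4, 74) = 5476 and P(4, 75) = 5625; 5500 is not s-gonal.
s = 7: P(7, 47) = 5452 and P(7, 48) = 5688; 5500 is not s-gonal.
s = 8: P(8, 43) = 5461 and P(8, 44) = 5720; 5500 is not s-gonal.
s = 9: P(9, 40) = 5500. ✓
s = 10: P(10, 37) = 5365 and P(10, 38) = 5662; 5500 is not s-gonal.
Hits: s ∈ {9} → 1.

1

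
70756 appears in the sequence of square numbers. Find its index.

We need n² = 70756, so n = √70756 = 266.
Check: 266² = 70756. ✓

266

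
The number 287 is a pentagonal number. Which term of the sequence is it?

Set n(3n−1)/2 = 287, giving 3n² − n − 574 = 0.
So n = (1 + 83) / 6 = 84/6 = 14.

14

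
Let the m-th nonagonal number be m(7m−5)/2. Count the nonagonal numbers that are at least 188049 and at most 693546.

The n-th nonagonal number is n(7n−5)/2.
Smallest index with value ≥ 188049: n = 233 (giving 189429).
Largest index with value ≤ 693546: n = 445 (giving 691975).
Indices 233 through 445: 213 terms.

213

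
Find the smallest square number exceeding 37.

Solve n² > 37 for integer n.
The largest n with value ≤ 37 is 6 (since 36 ≤ 37 < 49), so the first above is n = 7, value 49.

49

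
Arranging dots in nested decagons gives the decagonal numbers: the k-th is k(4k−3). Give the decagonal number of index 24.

24·(4·24 − 3) = 24·93 = 2232.

2232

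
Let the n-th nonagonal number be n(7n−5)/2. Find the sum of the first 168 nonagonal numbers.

Σ i(7i−5)/2 = (7Σi² − 5Σi) / 2 over i = 1..168.
Σi = 14196 and Σi² = 1594684.
(7·1594684 − 5·14196) / 2 = 11091808/2 = 5545904.

5545904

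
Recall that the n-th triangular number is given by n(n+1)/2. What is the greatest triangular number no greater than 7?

Solve n(n+1)/2 ≤ 7 for integer n.
n = 3 gives 6 ≤ 7, while n = 4 gives 10 > 7; so the answer is 6.

6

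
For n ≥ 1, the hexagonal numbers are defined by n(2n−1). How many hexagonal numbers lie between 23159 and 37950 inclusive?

31

The n-th hexagonal number is n(2n−1).
Smallest index with value ≥ 23159: n = 108 (giving 23220).
Largest index with value ≤ 37950: n = 138 (giving 37950).
Indices 108 through 138: 31 terms.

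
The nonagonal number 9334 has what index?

52

Set n(7n−5)/2 = 9334, giving 7n² − 5n − 18668 = 0.
The discriminant is 25 + 56·9334 = 522729, and √522729 = 723.
So n = (5 + 723) / 14 = 728/14 = 52.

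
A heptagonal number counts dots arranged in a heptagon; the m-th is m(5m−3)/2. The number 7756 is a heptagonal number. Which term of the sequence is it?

Set n(5n−3)/2 = 7756, giving 5n² − 3n − 15512 = 0.
The discriminant is 9 + 40·7756 = 310249, and √310249 = 557.
So n = (3 + 557) / 10 = 560/10 = 56.
Check: 56·(5·56 − 3)/2 = 7756. ✓

56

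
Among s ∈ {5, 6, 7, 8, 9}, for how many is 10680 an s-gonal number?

s = 5: P(5, 84) = 10542 and P(5, 85) = 10795; 10680 is not s-gonal.
s = 6: P(6, 73) = 10585 and P(6, 74) = 10878; 10680 is not s-gonal.
s = 7: P(7, 65) = 10465 and P(7, 66) = 10791; 10680 is not s-gonal.
s = 8: P(8, 60) = 10680. ✓
s = 9: P(9, 55) = 10450 and P(9, 56) = 10836; 10680 is not s-gonal.
Hits: s ∈ {8} → 1.

1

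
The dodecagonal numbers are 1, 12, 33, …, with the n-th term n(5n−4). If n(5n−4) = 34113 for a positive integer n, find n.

83

Set n(5n−4) = 34113, giving 5n² − 4n − 34113 = 0.
So n = (4 + 826) / 10 = 830/10 = 83.
Check: 83·(5·83 − 4) = 34113. ✓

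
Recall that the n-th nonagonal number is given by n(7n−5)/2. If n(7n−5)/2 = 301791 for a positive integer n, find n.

Set n(7n−5)/2 = 301791, giving 7n² − 5n − 603582 = 0.
The discriminant is 25 + 56·301791 = 16900321, and √16900321 = 4111.
So n = (5 + 4111) / 14 = 4116/14 = 294.
Check: 294·(7·294 − 5)/2 = 301791. ✓

294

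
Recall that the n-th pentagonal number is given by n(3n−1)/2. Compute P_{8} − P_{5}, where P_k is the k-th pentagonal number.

57

8·(3·8 − 1)/2 = 92 and 5·(3·5 − 1)/2 = 35.
Difference: 92 − 35 = 57.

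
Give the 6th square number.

36

6² = 36.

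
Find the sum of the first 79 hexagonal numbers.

331800

Σ i(2i−1) = 2Σi² − Σi over i = 1..79.
Σi = 3160 and Σi² = 167480.
2·167480 − 1·3160 = 331800.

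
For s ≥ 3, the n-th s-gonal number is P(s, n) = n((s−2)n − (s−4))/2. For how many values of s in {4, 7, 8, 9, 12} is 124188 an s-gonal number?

1

s = 4: P(4, 352) = 123904 and P(4, 353) = 124609; 124188 is not s-gonal.
s = 7: P(7, 223) = 123988 and P(7, 224) = 125104; 124188 is not s-gonal.
s = 8: P(8, 203) = 123221 and P(8, 204) = 124440; 124188 is not s-gonal.
s = 9: P(9, 188) = 123234 and P(9, 189) = 124551; 124188 is not s-gonal.
s = 12: P(12, 158) = 124188. ✓
Hits: s ∈ {12} → 1.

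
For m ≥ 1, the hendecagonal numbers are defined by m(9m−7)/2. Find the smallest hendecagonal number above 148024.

148421

Solve n(9n−7)/2 > 148024 for integer n.
The largest n with value ≤ 148024 is 181 (since 146791 ≤ 148024 < 148421), so the first above is n = 182, value 148421.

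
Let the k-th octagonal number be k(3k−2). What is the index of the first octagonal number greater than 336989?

Solve n(3n−2) > 336989 for integer n.
The largest n with value ≤ 336989 is 335 (since 336005 ≤ 336989 < 338016), so the first above is n = 336, value 338016.

336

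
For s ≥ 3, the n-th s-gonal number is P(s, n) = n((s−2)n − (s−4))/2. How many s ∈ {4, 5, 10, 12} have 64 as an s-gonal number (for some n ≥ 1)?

s = 4: P(4, 8) = 64. ✓
s = 5: P(5, 6) = 51 and P(5, 7) = 70; 64 is not s-gonal.
s = 10: P(10, 4) = 52 and P(10, 5) = 85; 64 is not s-gonal.
s = 12: P(12, 4) = 64. ✓
Hits: s ∈ {4, 12} → 2.

2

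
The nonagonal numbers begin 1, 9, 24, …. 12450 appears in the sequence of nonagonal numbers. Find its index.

Set n(7n−5)/2 = 12450, giving 7n² − 5n − 24900 = 0.
The discriminant is 25 + 56·12450 = 697225, and √697225 = 835.
So n = (5 + 835) / 14 = 840/14 = 60.

60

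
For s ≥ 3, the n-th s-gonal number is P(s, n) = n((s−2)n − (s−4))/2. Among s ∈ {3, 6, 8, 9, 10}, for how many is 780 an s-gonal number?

2

s = 3: P(3, 39) = 780. ✓
s = 6: P(6, 20) = 780. ✓
s = 8: P(8, 16) = 736 and P(8, 17) = 833; 780 is not s-gonal.
s = 9: P(9, 15) = 750 and P(9, 16) = 856; 780 is not s-gonal.
s = 10: P(10, 14) = 742 and P(10, 15) = 855; 780 is not s-gonal.
Hits: s ∈ {3, 6} → 2.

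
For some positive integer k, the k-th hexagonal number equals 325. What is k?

13

Set n(2n−1) = 325, giving 2n² − n − 325 = 0.
So n = (1 + 51) / 4 = 52/4 = 13.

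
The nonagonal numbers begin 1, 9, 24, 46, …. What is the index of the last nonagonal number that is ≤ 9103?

Solve n(7n−5)/2 ≤ 9103 for integer n.
n = 51 gives 8976 ≤ 9103, while n = 52 gives 9334 > 9103; so the answer is index 51.

51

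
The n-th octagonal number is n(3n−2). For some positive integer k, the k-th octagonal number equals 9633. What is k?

Set n(3n−2) = 9633, giving 3n² − 2n − 9633 = 0.
So n = (2 + 340) / 6 = 342/6 = 57.

57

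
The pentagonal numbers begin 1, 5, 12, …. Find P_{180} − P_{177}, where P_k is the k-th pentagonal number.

1605

180·(3·180 − 1)/2 = 48510 and 177·(3·177 − 1)/2 = 46905.
Difference: 48510 − 46905 = 1605.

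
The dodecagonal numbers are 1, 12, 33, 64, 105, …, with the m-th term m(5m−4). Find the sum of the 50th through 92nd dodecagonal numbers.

1104713

Σ i(5i−4) = 5Σi² − 4Σi over i = 50..92.
Σi = 4278 − 1225 = 3053 and Σi² = 263810 − 40425 = 223385.
5·223385 − 4·3053 = 1104713.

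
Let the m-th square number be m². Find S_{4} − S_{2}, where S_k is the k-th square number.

4² = 16 and 2² = 4.
Difference: 16 − 4 = 12.

12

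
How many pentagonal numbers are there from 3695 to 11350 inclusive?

38

The n-th pentagonal number is n(3n−1)/2.
Smallest index with value ≥ 3695: n = 50 (giving 3725).
Largest index with value ≤ 11350: n = 87 (giving 11310).
Indices 50 through 87: 38 terms.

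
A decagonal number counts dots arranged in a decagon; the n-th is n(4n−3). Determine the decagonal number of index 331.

331·(4·331 − 3) = 331·1321 = 437251.

437251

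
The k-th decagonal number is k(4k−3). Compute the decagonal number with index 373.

The 373rd decagonal number is n(4n−3) with n = 373.
373·(4·373 − 3) = 373·1489 = 555397.

555397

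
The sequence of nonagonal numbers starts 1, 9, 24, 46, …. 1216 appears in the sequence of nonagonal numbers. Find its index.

Set n(7n−5)/2 = 1216, giving 7n² − 5n − 2432 = 0.
The discriminant is 25 + 56·1216 = 68121, and √68121 = 261.
So n = (5 + 261) / 14 = 266/14 = 19.
Check: 19·(7·19 − 5)/2 = 1216. ✓

19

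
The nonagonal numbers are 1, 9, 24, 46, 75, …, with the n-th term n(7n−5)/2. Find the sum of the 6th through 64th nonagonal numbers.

307685

Σ i(7i−5)/2 = (7Σi² − 5Σi) / 2 over i = 6..64.
Σi = 2080 − 15 = 2065 and Σi² = 89440 − 55 = 89385.
(7·89385 − 5·2065) / 2 = 615370/2 = 307685.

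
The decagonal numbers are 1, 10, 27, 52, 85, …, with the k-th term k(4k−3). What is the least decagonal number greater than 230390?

Solve n(4n−3) > 230390 for integer n.
The largest n with value ≤ 230390 is 240 (since 229680 ≤ 230390 < 231601), so the first above is n = 241, value 231601.

231601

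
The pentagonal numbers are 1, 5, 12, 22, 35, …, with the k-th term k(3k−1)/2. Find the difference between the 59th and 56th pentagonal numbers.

59·(3·59 − 1)/2 = 5192 and 56·(3·56 − 1)/2 = 4676.
Difference: 5192 − 4676 = 516.

516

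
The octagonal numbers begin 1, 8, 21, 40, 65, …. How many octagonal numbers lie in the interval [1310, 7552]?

29

The n-th octagonal number is n(3n−2).
Smallest index with value ≥ 1310: n = 22 (giving 1408).
Largest index with value ≤ 7552: n = 50 (giving 7400).
Indices 22 through 50: 29 terms.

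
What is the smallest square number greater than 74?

Solve n² > 74 for integer n.
The largest n with value ≤ 74 is 8 (since 64 ≤ 74 < 81), so the first above is n = 9, value 81.

81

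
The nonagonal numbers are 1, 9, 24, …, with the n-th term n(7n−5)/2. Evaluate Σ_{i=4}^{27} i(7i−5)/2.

23276

Σ i(7i−5)/2 = (7Σi² − 5Σi) / 2 over i = 4..27.
Σi = 378 − 6 = 372 and Σi² = 6930 − 14 = 6916.
(7·6916 − 5·372) / 2 = 46552/2 = 23276.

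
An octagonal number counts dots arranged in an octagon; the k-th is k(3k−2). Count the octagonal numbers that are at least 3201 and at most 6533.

The n-th octagonal number is n(3n−2).
Smallest index with value ≥ 3201: n = 33 (giving 3201).
Largest index with value ≤ 6533: n = 47 (giving 6533).
Indices 33 through 47: 15 terms.

15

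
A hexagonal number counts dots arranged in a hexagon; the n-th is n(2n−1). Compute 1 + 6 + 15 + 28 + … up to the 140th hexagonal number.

Σ i(2i−1) = 2Σi² − Σi over i = 1..140.
Σi = 9870 and Σi² = 924490.
2·924490 − 1·9870 = 1839110.

1839110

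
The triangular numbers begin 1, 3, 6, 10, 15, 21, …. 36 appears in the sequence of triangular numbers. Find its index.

Set n(n+1)/2 = 36, giving n² + n − 72 = 0.
The discriminant is 1 + 8·36 = 289, and √289 = 17.
So n = (-1 + 17) / 2 = 16/2 = 8.

8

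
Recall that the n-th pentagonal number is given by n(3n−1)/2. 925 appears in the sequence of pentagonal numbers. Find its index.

25

Set n(3n−1)/2 = 925, giving 3n² − n − 1850 = 0.
The discriminant is 1 + 24·925 = 22201, and √22201 = 149.
So n = (1 + 149) / 6 = 150/6 = 25.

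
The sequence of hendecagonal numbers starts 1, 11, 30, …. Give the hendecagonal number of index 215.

207260

215·(9·215 − 7)/2 = 215·1928/2 = 215·964 = 207260.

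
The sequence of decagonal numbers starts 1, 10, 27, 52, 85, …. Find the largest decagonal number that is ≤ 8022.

Solve n(4n−3) ≤ 8022 for integer n.
n = 45 gives 7965 ≤ 8022, while n = 46 gives 8326 > 8022; so the answer is 7965.

7965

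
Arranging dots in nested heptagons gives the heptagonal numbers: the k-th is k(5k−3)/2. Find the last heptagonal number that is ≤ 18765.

Solve n(5n−3)/2 ≤ 18765 for integer n.
n = 86 gives 18361 ≤ 18765, while n = 87 gives 18792 > 18765; so the answer is 18361.

18361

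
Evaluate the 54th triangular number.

1485

The 54th triangular number is n(n+1)/2 with n = 54.
54·55/2 = 2970/2 = 1485.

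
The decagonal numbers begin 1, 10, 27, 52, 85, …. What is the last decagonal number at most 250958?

249250

Solve n(4n−3) ≤ 250958 for integer n.
n = 250 gives 249250 ≤ 250958, while n = 251 gives 251251 > 250958; so the answer is 249250.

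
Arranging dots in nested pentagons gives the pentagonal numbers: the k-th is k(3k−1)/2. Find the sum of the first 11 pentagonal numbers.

Σ i(3i−1)/2 = (3Σi² − Σi) / 2 over i = 1..11.
Σi = 66 and Σi² = 506.
(3·506 − 1·66) / 2 = 1452/2 = 726.

726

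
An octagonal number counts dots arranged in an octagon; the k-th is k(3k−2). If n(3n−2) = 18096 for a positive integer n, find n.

Set n(3n−2) = 18096, giving 3n² − 2n − 18096 = 0.
So n = (2 + 466) / 6 = 468/6 = 78.

78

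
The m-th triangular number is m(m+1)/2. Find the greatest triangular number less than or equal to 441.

435

Solve n(n+1)/2 ≤ 441 for integer n.
n = 29 gives 435 ≤ 441, while n = 30 gives 465 > 441; so the answer is 435.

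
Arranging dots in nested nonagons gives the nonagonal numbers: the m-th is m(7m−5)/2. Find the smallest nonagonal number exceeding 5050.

5226

Solve n(7n−5)/2 > 5050 for integer n.
The largest n with value ≤ 5050 is 38 (since 4959 ≤ 5050 < 5226), so the first above is n = 39, value 5226.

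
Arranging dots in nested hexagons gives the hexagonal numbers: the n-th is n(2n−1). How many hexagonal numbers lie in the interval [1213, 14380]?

61

The n-th hexagonal number is n(2n−1).
Smallest index with value ≥ 1213: n = 25 (giving 1225).
Largest index with value ≤ 14380: n = 85 (giving 14365).
Indices 25 through 85: 61 terms.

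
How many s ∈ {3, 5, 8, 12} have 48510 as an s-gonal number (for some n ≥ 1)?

s = 3: P(3, 310) = 48205 and P(3, 311) = 48516; 48510 is not s-gonal.
s = 5: P(5, 180) = 48510. ✓
s = 8: P(8, 127) = 48133 and P(8, 128) = 48896; 48510 is not s-gonal.
s = 12: P(12, 98) = 47628 and P(12, 99) = 48609; 48510 is not s-gonal.
Hits: s ∈ {5} → 1.

1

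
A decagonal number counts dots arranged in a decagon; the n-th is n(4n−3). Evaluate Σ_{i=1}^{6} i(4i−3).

301

Σ i(4i−3) = 4Σi² − 3Σi over i = 1..6.
Σi = 21 and Σi² = 91.
4·91 − 3·21 = 301.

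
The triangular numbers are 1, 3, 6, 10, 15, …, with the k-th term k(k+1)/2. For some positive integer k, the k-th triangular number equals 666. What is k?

Set n(n+1)/2 = 666, giving n² + n − 1332 = 0.
The discriminant is 1 + 8·666 = 5329, and √5329 = 73.
So n = (-1 + 73) / 2 = 72/2 = 36.

36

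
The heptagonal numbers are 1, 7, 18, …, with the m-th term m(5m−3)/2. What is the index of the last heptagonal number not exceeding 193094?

Solve n(5n−3)/2 ≤ 193094 for integer n.
n = 278 gives 192793 ≤ 193094, while n = 279 gives 194184 > 193094; so the answer is index 278.

278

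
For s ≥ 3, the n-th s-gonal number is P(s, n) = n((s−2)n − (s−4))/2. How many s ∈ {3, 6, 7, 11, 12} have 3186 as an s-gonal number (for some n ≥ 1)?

2

s = 3: P(3, 79) = 3160 and P(3, 80) = 3240; 3186 is not s-gonal.
s = 6: P(6, 40) = 3160 and P(6, 41) = 3321; 3186 is not s-gonal.
s = 7: P(7, 36) = 3186. ✓
s = 11: P(11, 27) = 3186. ✓
s = 12: P(12, 25) = 3025 and P(12, 26) = 3276; 3186 is not s-gonal.
Hits: s ∈ {7, 11} → 2.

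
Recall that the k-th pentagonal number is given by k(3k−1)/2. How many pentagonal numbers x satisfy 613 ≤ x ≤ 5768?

42

The n-th pentagonal number is n(3n−1)/2.
Smallest index with value ≥ 613: n = 21 (giving 651).
Largest index with value ≤ 5768: n = 62 (giving 5735).
Indices 21 through 62: 42 terms.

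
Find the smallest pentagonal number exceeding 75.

92

Solve n(3n−1)/2 > 75 for integer n.
The largest n with value ≤ 75 is 7 (since 70 ≤ 75 < 92), so the first above is n = 8, value 92.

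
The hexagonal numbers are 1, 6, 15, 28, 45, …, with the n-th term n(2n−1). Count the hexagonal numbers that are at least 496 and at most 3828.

29

The n-th hexagonal number is n(2n−1).
Smallest index with value ≥ 496: n = 16 (giving 496).
Largest index with value ≤ 3828: n = 44 (giving 3828).
Indices 16 through 44: 29 terms.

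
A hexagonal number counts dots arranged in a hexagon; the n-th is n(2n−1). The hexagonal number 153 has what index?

9

Set n(2n−1) = 153, giving 2n² − n − 153 = 0.
The discriminant is 1 + 8·153 = 1225, and √1225 = 35.
So n = (1 + 35) / 4 = 36/4 = 9.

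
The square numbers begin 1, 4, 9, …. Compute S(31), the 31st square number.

961

The 31st square number is n² with n = 31.
31² = 961.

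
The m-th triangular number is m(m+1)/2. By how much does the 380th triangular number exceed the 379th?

Consecutive triangular numbers differ by n: T_{380} − T_{379} = 380.

380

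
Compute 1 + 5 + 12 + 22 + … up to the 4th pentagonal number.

40

Σ i(3i−1)/2 = (3Σi² − Σi) / 2 over i = 1..4.
Σi = 10 and Σi² = 30.
(3·30 − 1·10) / 2 = 80/2 = 40.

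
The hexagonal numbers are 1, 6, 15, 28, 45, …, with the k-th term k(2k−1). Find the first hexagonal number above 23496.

Solve n(2n−1) > 23496 for integer n.
The largest n with value ≤ 23496 is 108 (since 23220 ≤ 23496 < 23653), so the first above is n = 109, value 23653.

23653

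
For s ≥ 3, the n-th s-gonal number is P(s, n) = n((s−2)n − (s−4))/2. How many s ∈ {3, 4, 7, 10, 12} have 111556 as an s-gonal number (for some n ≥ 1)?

s = 3: P(3, 471) = 111156 and P(3, 472) = 111628; 111556 is not s-gonal.
s = 4: P(4, 334) = 111556. ✓
s = 7: P(7, 211) = 110986 and P(7, 212) = 112042; 111556 is not s-gonal.
s = 10: P(10, 167) = 111055 and P(10, 168) = 112392; 111556 is not s-gonal.
s = 12: P(12, 149) = 110409 and P(12, 150) = 111900; 111556 is not s-gonal.
Hits: s ∈ {4} → 1.

1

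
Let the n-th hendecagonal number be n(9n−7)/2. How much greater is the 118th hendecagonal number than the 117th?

1054

Consecutive hendecagonal numbers differ by 9n − 8: here 9·118 − 8 = 1054.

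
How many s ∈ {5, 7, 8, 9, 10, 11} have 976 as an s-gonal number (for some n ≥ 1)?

1

s = 5: P(5, 25) = 925 and P(5, 26) = 1001; 976 is not s-gonal.
s = 7: P(7, 20) = 970 and P(7, 21) = 1071; 976 is not s-gonal.
s = 8: P(8, 18) = 936 and P(8, 19) = 1045; 976 is not s-gonal.
s = 9: P(9, 17) = 969 and P(9, 18) = 1089; 976 is not s-gonal.
s = 10: P(10, 16) = 976. ✓
s = 11: P(11, 15) = 960 and P(11, 16) = 1096; 976 is not s-gonal.
Hits: s ∈ {10} → 1.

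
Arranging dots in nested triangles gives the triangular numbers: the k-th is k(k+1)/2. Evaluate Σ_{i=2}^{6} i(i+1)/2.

55

Σ i(i+1)/2 = (Σi² + Σi) / 2 over i = 2..6.
Σi = 21 − 1 = 20 and Σi² = 91 − 1 = 90.
(1·90 + 1·20) / 2 = 110/2 = 55.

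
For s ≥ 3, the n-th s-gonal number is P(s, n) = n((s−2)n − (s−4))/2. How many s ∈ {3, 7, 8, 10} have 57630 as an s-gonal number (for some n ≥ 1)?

1

s = 3: P(3, 339) = 57630. ✓
s = 7: P(7, 152) = 57532 and P(7, 153) = 58293; 57630 is not s-gonal.
s = 8: P(8, 138) = 56856 and P(8, 139) = 57685; 57630 is not s-gonal.
s = 10: P(10, 120) = 57240 and P(10, 121) = 58201; 57630 is not s-gonal.
Hits: s ∈ {3} → 1.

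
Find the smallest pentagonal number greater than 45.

Solve n(3n−1)/2 > 45 for integer n.
The largest n with value ≤ 45 is 5 (since 35 ≤ 45 < 51), so the first above is n = 6, value 51.

51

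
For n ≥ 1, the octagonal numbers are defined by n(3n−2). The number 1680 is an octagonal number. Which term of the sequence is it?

Set n(3n−2) = 1680, giving 3n² − 2n − 1680 = 0.
The discriminant is 4 + 12·1680 = 20164, and √20164 = 142.
So n = (2 + 142) / 6 = 144/6 = 24.

24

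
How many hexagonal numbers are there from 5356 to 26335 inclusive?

The n-th hexagonal number is n(2n−1).
Smallest index with value ≥ 5356: n = 52 (giving 5356).
Largest index with value ≤ 26335: n = 115 (giving 26335).
Indices 52 through 115: 64 terms.

64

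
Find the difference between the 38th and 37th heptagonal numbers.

186

Consecutive heptagonal numbers differ by 5n − 4: here 5·38 − 4 = 186.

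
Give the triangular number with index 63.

2016

63·64/2 = 4032/2 = 2016.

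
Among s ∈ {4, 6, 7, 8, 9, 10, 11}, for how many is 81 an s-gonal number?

2

s = 4: P(4, 9) = 81. ✓
s = 6: P(6, 6) = 66 and P(6, 7) = 91; 81 is not s-gonal.
s = 7: P(7, 6) = 81. ✓
s = 8: P(8, 5) = 65 and P(8, 6) = 96; 81 is not s-gonal.
s = 9: P(9, 5) = 75 and P(9, 6) = 111; 81 is not s-gonal.
s = 10: P(10, 4) = 52 and P(10, 5) = 85; 81 is not s-gonal.
s = 11: P(11, 4) = 58 and P(11, 5) = 95; 81 is not s-gonal.
Hits: s ∈ {4, 7} → 2.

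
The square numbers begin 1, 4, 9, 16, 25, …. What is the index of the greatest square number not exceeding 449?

Solve n² ≤ 449 for integer n.
n = 21 gives 441 ≤ 449, while n = 22 gives 484 > 449; so the answer is index 21.

21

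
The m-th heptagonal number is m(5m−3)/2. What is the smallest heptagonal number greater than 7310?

7480

Solve n(5n−3)/2 > 7310 for integer n.
The largest n with value ≤ 7310 is 54 (since 7209 ≤ 7310 < 7480), so the first above is n = 55, value 7480.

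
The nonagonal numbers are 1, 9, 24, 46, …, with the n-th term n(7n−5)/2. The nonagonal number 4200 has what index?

Set n(7n−5)/2 = 4200, giving 7n² − 5n − 8400 = 0.
The discriminant is 25 + 56·4200 = 235225, and √235225 = 485.
So n = (5 + 485) / 14 = 490/14 = 35.

35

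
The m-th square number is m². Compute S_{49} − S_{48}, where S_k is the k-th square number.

n² − (n−1)² = 2n − 1, so 49² − 48² = 2·49 − 1 = 97.

97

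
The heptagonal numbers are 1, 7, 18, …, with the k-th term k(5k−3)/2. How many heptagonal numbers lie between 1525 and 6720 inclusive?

The n-th heptagonal number is n(5n−3)/2.
Smallest index with value ≥ 1525: n = 25 (giving 1525).
Largest index with value ≤ 6720: n = 52 (giving 6682).
Indices 25 through 52: 28 terms.

28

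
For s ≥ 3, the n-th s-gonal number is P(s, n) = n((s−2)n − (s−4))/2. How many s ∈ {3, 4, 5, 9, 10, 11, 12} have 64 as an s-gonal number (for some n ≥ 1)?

s = 3: P(3, 10) = 55 and P(3, 11) = 66; 64 is not s-gonal.
s = 4: P(4, 8) = 64. ✓
s = 5: P(5, 6) = 51 and P(5, 7) = 70; 64 is not s-gonal.
s = 9: P(9, 4) = 46 and P(9, 5) = 75; 64 is not s-gonal.
s = 10: P(10, 4) = 52 and P(10, 5) = 85; 64 is not s-gonal.
s = 11: P(11, 4) = 58 and P(11, 5) = 95; 64 is not s-gonal.
s = 12: P(12, 4) = 64. ✓
Hits: s ∈ {4, 12} → 2.

2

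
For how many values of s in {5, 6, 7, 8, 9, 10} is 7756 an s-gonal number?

s = 5: P(5, 72) = 7740 and P(5, 73) = 7957; 7756 is not s-gonal.
s = 6: P(6, 62) = 7626 and P(6, 63) = 7875; 7756 is not s-gonal.
s = 7: P(7, 56) = 7756. ✓
s = 8: P(8, 51) = 7701 and P(8, 52) = 8008; 7756 is not s-gonal.
s = 9: P(9, 47) = 7614 and P(9, 48) = 7944; 7756 is not s-gonal.
s = 10: P(10, 44) = 7612 and P(10, 45) = 7965; 7756 is not s-gonal.
Hits: s ∈ {7} → 1.

1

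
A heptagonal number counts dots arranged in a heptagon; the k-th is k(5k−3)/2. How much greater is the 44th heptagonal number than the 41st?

633

44·(5·44 − 3)/2 = 4774 and 41·(5·41 − 3)/2 = 4141.
Difference: 4774 − 4141 = 633.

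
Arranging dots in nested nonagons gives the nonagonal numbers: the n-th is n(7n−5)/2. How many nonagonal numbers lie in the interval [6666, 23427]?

39

The n-th nonagonal number is n(7n−5)/2.
Smallest index with value ≥ 6666: n = 44 (giving 6666).
Largest index with value ≤ 23427: n = 82 (giving 23329).
Indices 44 through 82: 39 terms.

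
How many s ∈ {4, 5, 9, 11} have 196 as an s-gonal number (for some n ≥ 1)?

2

s = 4: P(4, 14) = 196. ✓
s = 5: P(5, 11) = 176 and P(5, 12) = 210; 196 is not s-gonal.
s = 9: P(9, 7) = 154 and P(9, 8) = 204; 196 is not s-gonal.
s = 11: P(11, 7) = 196. ✓
Hits: s ∈ {4, 11} → 2.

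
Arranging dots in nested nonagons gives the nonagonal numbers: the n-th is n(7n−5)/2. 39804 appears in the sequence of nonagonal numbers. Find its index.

Set n(7n−5)/2 = 39804, giving 7n² − 5n − 79608 = 0.
The discriminant is 25 + 56·39804 = 2229049, and √2229049 = 1493.
So n = (5 + 1493) / 14 = 1498/14 = 107.
Check: 107·(7·107 − 5)/2 = 39804. ✓

107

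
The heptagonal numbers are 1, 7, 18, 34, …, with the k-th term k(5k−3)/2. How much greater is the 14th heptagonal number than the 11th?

183

14·(5·14 − 3)/2 = 469 and 11·(5·11 − 3)/2 = 286.
Difference: 469 − 286 = 183.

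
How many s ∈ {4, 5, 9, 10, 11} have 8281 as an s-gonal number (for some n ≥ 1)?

2

s = 4: P(4, 91) = 8281. ✓
s = 5: P(5, 74) = 8177 and P(5, 75) = 8400; 8281 is not s-gonal.
s = 9: P(9, 49) = 8281. ✓
s = 10: P(10, 45) = 7965 and P(10, 46) = 8326; 8281 is not s-gonal.
s = 11: P(11, 43) = 8170 and P(11, 44) = 8558; 8281 is not s-gonal.
Hits: s ∈ {4, 9} → 2.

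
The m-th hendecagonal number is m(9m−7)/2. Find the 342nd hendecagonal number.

525141

The 342nd hendecagonal number is n(9n−7)/2 with n = 342.
342·(9·342 − 7)/2 = 342·3071/2 = 525141.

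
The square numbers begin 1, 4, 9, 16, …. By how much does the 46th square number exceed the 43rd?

267

46² = 2116 and 43² = 1849.
Difference: 2116 − 1849 = 267.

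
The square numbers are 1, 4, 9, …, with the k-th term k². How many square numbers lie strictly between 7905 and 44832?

The n-th square number is n².
Smallest index with value > 7905: n = 89 (giving 7921).
Largest index with value < 44832: n = 211 (giving 44521).
Indices 89 through 211: 123 terms.

123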